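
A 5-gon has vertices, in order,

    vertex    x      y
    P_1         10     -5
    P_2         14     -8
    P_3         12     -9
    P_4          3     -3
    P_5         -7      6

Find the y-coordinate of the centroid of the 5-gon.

Apply the shoelace formula. First the cross-terms c_i = x_i·y_{i+1} − x_{i+1}·y_i:
  -10, -30, -9, -3, -25  ⇒  2A = -77, A = -38.5.
Then Σ (y_i + y_{i+1})·c_i = 714, so ȳ = 714 / (6·(-38.5)) = -34/11.

-34/11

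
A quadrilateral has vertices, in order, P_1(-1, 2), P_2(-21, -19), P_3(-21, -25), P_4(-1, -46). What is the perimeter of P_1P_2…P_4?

112

|P_1P_2| = √((-20)² + (-21)²) = √841 = 29
|P_2P_3| = √((0)² + (-6)²) = √36 = 6
|P_3P_4| = √((20)² + (-21)²) = √841 = 29
|P_4P_1| = √((0)² + (48)²) = √2304 = 48
Perimeter = 29 + 6 + 29 + 48 = 112.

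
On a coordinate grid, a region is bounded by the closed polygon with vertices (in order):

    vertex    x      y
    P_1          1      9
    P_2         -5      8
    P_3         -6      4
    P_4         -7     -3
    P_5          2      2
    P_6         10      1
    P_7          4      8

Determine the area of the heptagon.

Apply the shoelace (surveyor's) formula: 2A = Σ (x_i·y_{i+1} − x_{i+1}·y_i), indices taken mod 7.
P_1→P_2: (1)(8) − (-5)(9) = 53
P_2→P_3: (-5)(4) − (-6)(8) = 28
P_3→P_4: (-6)(-3) − (-7)(4) = 46
P_4→P_5: (-7)(2) − (2)(-3) = -8
P_5→P_6: (2)(1) − (10)(2) = -18
P_6→P_7: (10)(8) − (4)(1) = 76
P_7→P_1: (4)(9) − (1)(8) = 28
Σ = 205
Area = |Σ|/2 = 102.5.

102.5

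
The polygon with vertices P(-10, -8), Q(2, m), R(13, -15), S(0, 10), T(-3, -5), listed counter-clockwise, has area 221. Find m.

-14

The doubled signed area Σ (x_i y_{i+1} − x_{i+1} y_i) is linear in m.
With m=0 it equals 120; the coefficient of m is -23 (from the two edges through Q).
So -23·m + 120 = 2·221 = 442 ⇒ m = -14.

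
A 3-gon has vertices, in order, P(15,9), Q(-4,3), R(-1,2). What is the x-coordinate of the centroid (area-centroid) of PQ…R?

10/3

Apply Gauss's area formula. First the cross-terms c_i = x_i·y_{i+1} − x_{i+1}·y_i:
  81, -5, -39  ⇒  2A = 37, A = 18.5.
Then Σ (x_i + x_{i+1})·c_i = 370, so x̄ = 370 / (6·18.5) = 10/3.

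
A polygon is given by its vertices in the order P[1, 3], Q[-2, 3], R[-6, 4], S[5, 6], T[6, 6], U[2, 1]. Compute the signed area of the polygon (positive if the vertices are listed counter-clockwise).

Apply Gauss's area formula: 2A = Σ (x_i·y_{i+1} − x_{i+1}·y_i), indices taken mod 6.
P→Q: (1)(3) − (-2)(3) = 9
Q→R: (-2)(4) − (-6)(3) = 10
R→S: (-6)(6) − (5)(4) = -56
S→T: (5)(6) − (6)(6) = -6
T→U: (6)(1) − (2)(6) = -6
U→P: (2)(3) − (1)(1) = 5
Σ = -44
Signed area = Σ/2 = -22 (negative ⇒ clockwise traversal).

-22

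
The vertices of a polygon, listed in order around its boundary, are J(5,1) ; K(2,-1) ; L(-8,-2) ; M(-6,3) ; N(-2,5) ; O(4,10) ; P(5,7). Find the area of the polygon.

85.5

J→K: (5)(-1) − (2)(1) = -7
K→L: (2)(-2) − (-8)(-1) = -12
L→M: (-8)(3) − (-6)(-2) = -36
M→N: (-6)(5) − (-2)(3) = -24
N→O: (-2)(10) − (4)(5) = -40
O→P: (4)(7) − (5)(10) = -22
P→J: (5)(1) − (5)(7) = -30
Σ = -171
Area = |Σ|/2 = 85.5.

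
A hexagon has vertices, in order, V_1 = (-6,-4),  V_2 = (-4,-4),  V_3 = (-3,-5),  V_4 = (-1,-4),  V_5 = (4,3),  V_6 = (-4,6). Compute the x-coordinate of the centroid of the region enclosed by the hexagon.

-215/124

Apply Gauss's area formula. First the cross-terms c_i = x_i·y_{i+1} − x_{i+1}·y_i:
  8, 8, 7, 13, 36, 52  ⇒  2A = 124, A = 62.
Then Σ (x_i + x_{i+1})·c_i = -645, so x̄ = -645 / (6·62) = -215/124.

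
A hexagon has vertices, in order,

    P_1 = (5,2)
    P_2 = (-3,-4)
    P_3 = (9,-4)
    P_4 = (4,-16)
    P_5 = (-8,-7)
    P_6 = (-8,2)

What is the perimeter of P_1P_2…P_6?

|P_1P_2| = √((-8)² + (-6)²) = √100 = 10
|P_2P_3| = √((12)² + (0)²) = √144 = 12
|P_3P_4| = √((-5)² + (-12)²) = √169 = 13
|P_4P_5| = √((-12)² + (9)²) = √225 = 15
|P_5P_6| = √((0)² + (9)²) = √81 = 9
|P_6P_1| = √((13)² + (0)²) = √169 = 13
Perimeter = 10 + 12 + 13 + 15 + 9 + 13 = 72.

72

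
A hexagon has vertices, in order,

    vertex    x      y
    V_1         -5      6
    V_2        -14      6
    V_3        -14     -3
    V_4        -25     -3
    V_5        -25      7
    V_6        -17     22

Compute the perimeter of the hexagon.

|V_1V_2| = √((-9)² + (0)²) = √81 = 9
|V_2V_3| = √((0)² + (-9)²) = √81 = 9
|V_3V_4| = √((-11)² + (0)²) = √121 = 11
|V_4V_5| = √((0)² + (10)²) = √100 = 10
|V_5V_6| = √((8)² + (15)²) = √289 = 17
|V_6V_1| = √((12)² + (-16)²) = √400 = 20
Perimeter = 9 + 9 + 11 + 10 + 17 + 20 = 76.

76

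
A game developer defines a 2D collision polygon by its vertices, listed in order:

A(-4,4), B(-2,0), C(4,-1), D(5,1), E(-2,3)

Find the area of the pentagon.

Σ = (8) + (2) + (9) + (17) + (4) = 40
Area = |Σ|/2 = 20.

20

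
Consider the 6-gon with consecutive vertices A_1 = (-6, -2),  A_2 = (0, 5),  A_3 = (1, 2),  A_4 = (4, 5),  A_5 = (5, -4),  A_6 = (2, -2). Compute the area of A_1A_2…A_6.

48.5

Apply Gauss's area formula: 2A = Σ (x_i·y_{i+1} − x_{i+1}·y_i), indices taken mod 6.
A_1→A_2: (-6)(5) − (0)(-2) = -30
A_2→A_3: (0)(2) − (1)(5) = -5
A_3→A_4: (1)(5) − (4)(2) = -3
A_4→A_5: (4)(-4) − (5)(5) = -41
A_5→A_6: (5)(-2) − (2)(-4) = -2
A_6→A_1: (2)(-2) − (-6)(-2) = -16
Σ = -97
Area = |Σ|/2 = 48.5.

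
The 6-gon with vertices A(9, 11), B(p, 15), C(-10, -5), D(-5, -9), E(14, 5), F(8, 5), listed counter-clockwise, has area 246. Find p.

2

The doubled signed area Σ (x_i y_{i+1} − x_{i+1} y_i) is linear in p.
With p=0 it equals 524; the coefficient of p is -16 (from the two edges through B).
So -16·p + 524 = 2·246 = 492 ⇒ p = 2.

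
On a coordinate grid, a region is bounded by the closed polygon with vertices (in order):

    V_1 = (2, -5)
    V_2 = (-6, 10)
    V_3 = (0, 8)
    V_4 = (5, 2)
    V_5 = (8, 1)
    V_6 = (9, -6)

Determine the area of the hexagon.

Apply Gauss's area formula: 2A = Σ (x_i·y_{i+1} − x_{i+1}·y_i), indices taken mod 6.
Σ = (-10) + (-48) + (-40) + (-11) + (-57) + (-33) = -199
Area = |Σ|/2 = 99.5.

99.5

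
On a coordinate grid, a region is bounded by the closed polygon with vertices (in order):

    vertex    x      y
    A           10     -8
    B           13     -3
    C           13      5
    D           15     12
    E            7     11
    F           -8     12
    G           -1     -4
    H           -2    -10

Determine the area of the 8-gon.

Apply the shoelace formula: 2A = Σ (x_i·y_{i+1} − x_{i+1}·y_i), indices taken mod 8.
Cross-terms: 74, 104, 81, 81, 172, 44, 2, 116  ⇒  Σ = 674
Area = |Σ|/2 = 337.

337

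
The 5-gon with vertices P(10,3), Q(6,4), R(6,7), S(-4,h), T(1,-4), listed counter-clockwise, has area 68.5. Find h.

Write out the shoelace sum; only the two edges meeting at S involve h:
2·Area = [(6·h − (-4)·7) + ((-4)·(-4) − 1·h)] + 83
       = 5·h + 127 = 137
⇒ h = 2.

2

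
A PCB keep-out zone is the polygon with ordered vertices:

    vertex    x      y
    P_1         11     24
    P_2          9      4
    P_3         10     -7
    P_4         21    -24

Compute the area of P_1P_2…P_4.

Apply the shoelace (surveyor's) formula: 2A = Σ (x_i·y_{i+1} − x_{i+1}·y_i), indices taken mod 4.
Cross-terms: -172, -103, -93, 768  ⇒  Σ = 400
Area = |Σ|/2 = 200.

200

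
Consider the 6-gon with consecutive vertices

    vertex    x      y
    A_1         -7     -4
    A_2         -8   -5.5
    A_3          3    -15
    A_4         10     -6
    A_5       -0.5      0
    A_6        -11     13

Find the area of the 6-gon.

200.25

Apply Gauss's area formula: 2A = Σ (x_i·y_{i+1} − x_{i+1}·y_i), indices taken mod 6.
Σ = (6.5) + (136.5) + (132) + (-3) + (-6.5) + (135) = 400.5
Area = |Σ|/2 = 200.25.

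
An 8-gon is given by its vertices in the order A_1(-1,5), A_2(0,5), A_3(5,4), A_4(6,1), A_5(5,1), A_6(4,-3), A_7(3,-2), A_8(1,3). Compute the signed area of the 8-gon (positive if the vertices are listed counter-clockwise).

-23.5

Cross-terms: -5, -25, -19, 1, -19, 1, 11, 8  ⇒  Σ = -47
Signed area = Σ/2 = -23.5 (negative ⇒ clockwise traversal).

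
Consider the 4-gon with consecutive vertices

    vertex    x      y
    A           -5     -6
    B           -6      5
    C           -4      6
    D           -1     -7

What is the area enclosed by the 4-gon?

Apply the surveyor's formula: 2A = Σ (x_i·y_{i+1} − x_{i+1}·y_i), indices taken mod 4.
A→B: (-5)(5) − (-6)(-6) = -61
B→C: (-6)(6) − (-4)(5) = -16
C→D: (-4)(-7) − (-1)(6) = 34
D→A: (-1)(-6) − (-5)(-7) = -29
Σ = -72
Area = |Σ|/2 = 36.

36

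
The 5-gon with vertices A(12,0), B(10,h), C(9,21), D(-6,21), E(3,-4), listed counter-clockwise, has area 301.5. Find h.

23

Write out the shoelace sum; only the two edges meeting at B involve h:
2·Area = [(12·h − 10·0) + (10·21 − 9·h)] + 324
       = 3·h + 534 = 603
⇒ h = 23.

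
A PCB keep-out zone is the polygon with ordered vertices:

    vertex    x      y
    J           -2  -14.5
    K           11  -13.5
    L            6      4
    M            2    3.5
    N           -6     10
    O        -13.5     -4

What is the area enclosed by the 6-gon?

J→K: (-2)(-13.5) − (11)(-14.5) = 186.5
K→L: (11)(4) − (6)(-13.5) = 125
L→M: (6)(3.5) − (2)(4) = 13
M→N: (2)(10) − (-6)(3.5) = 41
N→O: (-6)(-4) − (-13.5)(10) = 159
O→J: (-13.5)(-14.5) − (-2)(-4) = 187.75
Σ = 712.25
Area = |Σ|/2 = 356.125.

356.125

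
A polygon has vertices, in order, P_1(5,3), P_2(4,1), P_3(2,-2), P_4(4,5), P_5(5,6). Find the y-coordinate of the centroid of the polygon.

Apply Gauss's area formula. First the cross-terms c_i = x_i·y_{i+1} − x_{i+1}·y_i:
  -7, -10, 18, -1, -15  ⇒  2A = -15, A = -7.5.
Then Σ (y_i + y_{i+1})·c_i = -110, so ȳ = -110 / (6·(-7.5)) = 22/9.

22/9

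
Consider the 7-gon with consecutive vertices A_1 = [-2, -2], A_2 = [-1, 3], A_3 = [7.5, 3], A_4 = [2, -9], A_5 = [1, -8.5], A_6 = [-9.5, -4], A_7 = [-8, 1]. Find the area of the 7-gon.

Apply the shoelace formula: 2A = Σ (x_i·y_{i+1} − x_{i+1}·y_i), indices taken mod 7.
Σ = (-8) + (-25.5) + (-73.5) + (-8) + (-84.75) + (-41.5) + (18) = -223.25
Area = |Σ|/2 = 111.625.

111.625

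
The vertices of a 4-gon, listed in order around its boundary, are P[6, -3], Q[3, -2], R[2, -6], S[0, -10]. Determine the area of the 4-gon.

Apply Gauss's area formula: 2A = Σ (x_i·y_{i+1} − x_{i+1}·y_i), indices taken mod 4.
P→Q: (6)(-2) − (3)(-3) = -3
Q→R: (3)(-6) − (2)(-2) = -14
R→S: (2)(-10) − (0)(-6) = -20
S→P: (0)(-3) − (6)(-10) = 60
Σ = 23
Area = |Σ|/2 = 11.5.

11.5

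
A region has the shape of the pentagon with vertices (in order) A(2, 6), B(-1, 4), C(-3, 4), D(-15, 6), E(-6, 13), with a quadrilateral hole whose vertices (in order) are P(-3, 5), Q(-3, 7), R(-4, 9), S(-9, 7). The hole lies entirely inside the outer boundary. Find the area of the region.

66.5

Outer boundary:
Cross-terms: 14, 8, 42, -159, -62  ⇒  Σ = -157
Area = |Σ|/2 = 78.5.
Hole:
Cross-terms: -6, 1, 53, -24  ⇒  Σ = 24
Area = |Σ|/2 = 12.
Net area = 78.5 − 12 = 66.5.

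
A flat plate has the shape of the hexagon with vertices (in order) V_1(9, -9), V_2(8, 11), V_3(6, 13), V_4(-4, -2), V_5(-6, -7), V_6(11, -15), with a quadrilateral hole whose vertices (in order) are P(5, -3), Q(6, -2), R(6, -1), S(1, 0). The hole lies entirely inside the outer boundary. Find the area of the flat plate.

228

Outer boundary:
Apply the shoelace (surveyor's) formula: 2A = Σ (x_i·y_{i+1} − x_{i+1}·y_i), indices taken mod 6.
Cross-terms: 171, 38, 40, 16, 167, 36  ⇒  Σ = 468
Area = |Σ|/2 = 234.
Hole:
Apply the surveyor's formula: 2A = Σ (x_i·y_{i+1} − x_{i+1}·y_i), indices taken mod 4.
Σ = (8) + (6) + (1) + (-3) = 12
Area = |Σ|/2 = 6.
Net area = 234 − 6 = 228.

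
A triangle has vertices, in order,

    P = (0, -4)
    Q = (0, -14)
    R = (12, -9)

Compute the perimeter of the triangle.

36

|PQ| = √((0)² + (-10)²) = √100 = 10
|QR| = √((12)² + (5)²) = √169 = 13
|RP| = √((-12)² + (5)²) = √169 = 13
Perimeter = 10 + 13 + 13 = 36.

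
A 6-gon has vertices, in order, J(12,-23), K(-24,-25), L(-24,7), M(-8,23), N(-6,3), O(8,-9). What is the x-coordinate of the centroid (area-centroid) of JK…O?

-9.75

Apply the shoelace (surveyor's) formula. First the cross-terms c_i = x_i·y_{i+1} − x_{i+1}·y_i:
  -852, -768, -496, 114, 30, -76  ⇒  2A = -2048, A = -1024.
Then Σ (x_i + x_{i+1})·c_i = 59904, so x̄ = 59904 / (6·(-1024)) = -9.75.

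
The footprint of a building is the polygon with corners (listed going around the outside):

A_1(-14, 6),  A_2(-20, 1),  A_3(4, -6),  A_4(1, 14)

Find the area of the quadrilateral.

A_1→A_2: (-14)(1) − (-20)(6) = 106
A_2→A_3: (-20)(-6) − (4)(1) = 116
A_3→A_4: (4)(14) − (1)(-6) = 62
A_4→A_1: (1)(6) − (-14)(14) = 202
Σ = 486
Area = |Σ|/2 = 243.

243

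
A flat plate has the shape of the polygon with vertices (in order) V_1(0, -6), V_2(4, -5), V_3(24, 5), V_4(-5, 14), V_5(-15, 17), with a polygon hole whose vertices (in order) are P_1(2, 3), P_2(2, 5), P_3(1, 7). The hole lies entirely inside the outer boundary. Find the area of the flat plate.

369

Outer boundary:
Apply the surveyor's formula: 2A = Σ (x_i·y_{i+1} − x_{i+1}·y_i), indices taken mod 5.
Cross-terms: 24, 140, 361, 125, 90  ⇒  Σ = 740
Area = |Σ|/2 = 370.
Hole:
P_1→P_2: (2)(5) − (2)(3) = 4
P_2→P_3: (2)(7) − (1)(5) = 9
P_3→P_1: (1)(3) − (2)(7) = -11
Σ = 2
Area = |Σ|/2 = 1.
Net area = 370 − 1 = 369.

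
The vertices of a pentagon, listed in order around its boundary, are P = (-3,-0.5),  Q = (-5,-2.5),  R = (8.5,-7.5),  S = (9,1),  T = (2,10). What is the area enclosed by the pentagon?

128.375

Σ = (5) + (58.75) + (76) + (88) + (29) = 256.75
Area = |Σ|/2 = 128.375.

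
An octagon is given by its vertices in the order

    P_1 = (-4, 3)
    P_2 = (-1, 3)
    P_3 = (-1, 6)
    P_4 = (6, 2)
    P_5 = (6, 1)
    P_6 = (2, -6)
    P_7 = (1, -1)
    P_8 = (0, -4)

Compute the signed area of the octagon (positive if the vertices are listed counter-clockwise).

-55

Apply the surveyor's formula: 2A = Σ (x_i·y_{i+1} − x_{i+1}·y_i), indices taken mod 8.
Cross-terms: -9, -3, -38, -6, -38, 4, -4, -16  ⇒  Σ = -110
Signed area = Σ/2 = -55 (negative ⇒ clockwise traversal).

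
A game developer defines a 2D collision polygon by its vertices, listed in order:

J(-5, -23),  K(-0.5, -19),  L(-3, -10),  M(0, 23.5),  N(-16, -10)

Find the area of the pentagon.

327.5

Cross-terms: 83.5, -52, -70.5, 376, 318  ⇒  Σ = 655
Area = |Σ|/2 = 327.5.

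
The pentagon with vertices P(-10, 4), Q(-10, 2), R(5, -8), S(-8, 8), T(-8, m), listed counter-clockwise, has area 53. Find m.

4

Write out the shoelace sum; only the two edges meeting at T involve m:
2·Area = [((-8)·m − (-8)·8) + ((-8)·4 − (-10)·m)] + 66
       = 2·m + 98 = 106
⇒ m = 4.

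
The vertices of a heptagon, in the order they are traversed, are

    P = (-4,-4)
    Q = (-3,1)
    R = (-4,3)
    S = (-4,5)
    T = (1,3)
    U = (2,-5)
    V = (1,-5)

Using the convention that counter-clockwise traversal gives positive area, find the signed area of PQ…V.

-43

Apply Gauss's area formula: 2A = Σ (x_i·y_{i+1} − x_{i+1}·y_i), indices taken mod 7.
Σ = (-16) + (-5) + (-8) + (-17) + (-11) + (-5) + (-24) = -86
Signed area = Σ/2 = -43 (negative ⇒ clockwise traversal).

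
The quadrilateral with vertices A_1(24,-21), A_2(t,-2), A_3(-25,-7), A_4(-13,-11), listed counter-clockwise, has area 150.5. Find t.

Write out the shoelace sum; only the two edges meeting at A_2 involve t:
2·Area = [(24·(-2) − t·(-21)) + (t·(-7) − (-25)·(-2))] + 721
       = 14·t + 623 = 301
⇒ t = -23.

-23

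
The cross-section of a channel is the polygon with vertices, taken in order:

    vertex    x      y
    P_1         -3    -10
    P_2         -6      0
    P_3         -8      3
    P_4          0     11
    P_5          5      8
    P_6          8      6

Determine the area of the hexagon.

158.5

Σ = (-60) + (-18) + (-88) + (-55) + (-34) + (-62) = -317
Area = |Σ|/2 = 158.5.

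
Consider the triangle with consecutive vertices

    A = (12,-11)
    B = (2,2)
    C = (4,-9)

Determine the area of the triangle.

42

Cross-terms: 46, -26, 64  ⇒  Σ = 84
Area = |Σ|/2 = 42.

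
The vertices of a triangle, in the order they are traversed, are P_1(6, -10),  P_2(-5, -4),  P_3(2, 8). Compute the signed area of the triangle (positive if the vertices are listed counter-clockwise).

-87

Apply the shoelace (surveyor's) formula: 2A = Σ (x_i·y_{i+1} − x_{i+1}·y_i), indices taken mod 3.
Σ = (-74) + (-32) + (-68) = -174
Signed area = Σ/2 = -87 (negative ⇒ clockwise traversal).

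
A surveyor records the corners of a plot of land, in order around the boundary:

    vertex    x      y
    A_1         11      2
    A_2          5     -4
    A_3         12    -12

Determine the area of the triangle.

45

Σ = (-54) + (-12) + (156) = 90
Area = |Σ|/2 = 45.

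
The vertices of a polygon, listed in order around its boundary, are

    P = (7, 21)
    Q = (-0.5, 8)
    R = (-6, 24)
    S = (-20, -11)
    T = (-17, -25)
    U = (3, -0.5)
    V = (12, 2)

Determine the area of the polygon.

647.5

Apply the shoelace formula: 2A = Σ (x_i·y_{i+1} − x_{i+1}·y_i), indices taken mod 7.
Σ = (66.5) + (36) + (546) + (313) + (83.5) + (12) + (238) = 1295
Area = |Σ|/2 = 647.5.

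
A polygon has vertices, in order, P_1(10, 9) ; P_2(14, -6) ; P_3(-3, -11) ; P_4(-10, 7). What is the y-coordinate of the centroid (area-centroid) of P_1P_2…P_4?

Apply the shoelace formula. First the cross-terms c_i = x_i·y_{i+1} − x_{i+1}·y_i:
  -186, -172, -131, -160  ⇒  2A = -649, A = -324.5.
Then Σ (y_i + y_{i+1})·c_i = 330, so ȳ = 330 / (6·(-324.5)) = -10/59.

-10/59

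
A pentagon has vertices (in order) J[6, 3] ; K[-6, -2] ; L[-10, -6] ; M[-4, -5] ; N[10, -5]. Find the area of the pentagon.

Apply the shoelace formula: 2A = Σ (x_i·y_{i+1} − x_{i+1}·y_i), indices taken mod 5.
Σ = (6) + (16) + (26) + (70) + (60) = 178
Area = |Σ|/2 = 89.

89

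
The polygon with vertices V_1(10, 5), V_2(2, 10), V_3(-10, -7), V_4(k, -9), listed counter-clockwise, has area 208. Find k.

5

Write out the shoelace sum; only the two edges meeting at V_4 involve k:
2·Area = [((-10)·(-9) − k·(-7)) + (k·5 − 10·(-9))] + 176
       = 12·k + 356 = 416
⇒ k = 5.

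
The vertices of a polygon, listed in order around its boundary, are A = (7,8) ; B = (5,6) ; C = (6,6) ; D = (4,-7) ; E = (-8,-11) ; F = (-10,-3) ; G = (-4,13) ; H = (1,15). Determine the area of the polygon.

284

Apply the shoelace (surveyor's) formula: 2A = Σ (x_i·y_{i+1} − x_{i+1}·y_i), indices taken mod 8.
Σ = (2) + (-6) + (-66) + (-100) + (-86) + (-142) + (-73) + (-97) = -568
Area = |Σ|/2 = 284.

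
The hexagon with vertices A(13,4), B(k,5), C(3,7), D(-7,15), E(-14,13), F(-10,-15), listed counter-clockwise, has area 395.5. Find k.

11

The doubled signed area Σ (x_i y_{i+1} − x_{i+1} y_i) is linear in k.
With k=0 it equals 758; the coefficient of k is 3 (from the two edges through B).
So 3·k + 758 = 2·395.5 = 791 ⇒ k = 11.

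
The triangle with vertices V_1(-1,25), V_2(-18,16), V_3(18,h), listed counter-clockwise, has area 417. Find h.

-14

Write out the shoelace sum; only the two edges meeting at V_3 involve h:
2·Area = [((-18)·h − 18·16) + (18·25 − (-1)·h)] + 434
       = -17·h + 596 = 834
⇒ h = -14.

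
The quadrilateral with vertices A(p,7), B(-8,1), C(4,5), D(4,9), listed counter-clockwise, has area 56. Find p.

The doubled signed area Σ (x_i y_{i+1} − x_{i+1} y_i) is linear in p.
With p=0 it equals 56; the coefficient of p is -8 (from the two edges through A).
So -8·p + 56 = 2·56 = 112 ⇒ p = -7.

-7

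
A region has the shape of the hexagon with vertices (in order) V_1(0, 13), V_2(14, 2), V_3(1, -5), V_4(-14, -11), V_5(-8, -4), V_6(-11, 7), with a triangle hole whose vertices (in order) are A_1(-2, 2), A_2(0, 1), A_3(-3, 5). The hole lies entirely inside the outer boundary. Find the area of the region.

Outer boundary:
Cross-terms: -182, -72, -81, -32, -100, -143  ⇒  Σ = -610
Area = |Σ|/2 = 305.
Hole:
Apply Gauss's area formula: 2A = Σ (x_i·y_{i+1} − x_{i+1}·y_i), indices taken mod 3.
Σ = (-2) + (3) + (4) = 5
Area = |Σ|/2 = 2.5.
Net area = 305 − 2.5 = 302.5.

302.5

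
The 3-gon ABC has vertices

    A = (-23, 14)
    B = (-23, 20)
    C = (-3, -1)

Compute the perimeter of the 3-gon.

60

|AB| = √((0)² + (6)²) = √36 = 6
|BC| = √((20)² + (-21)²) = √841 = 29
|CA| = √((-20)² + (15)²) = √625 = 25
Perimeter = 6 + 29 + 25 = 60.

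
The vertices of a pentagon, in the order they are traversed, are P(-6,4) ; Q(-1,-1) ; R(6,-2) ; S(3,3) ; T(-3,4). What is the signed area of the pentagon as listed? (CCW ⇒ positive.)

37.5

Apply the shoelace formula: 2A = Σ (x_i·y_{i+1} − x_{i+1}·y_i), indices taken mod 5.
Σ = (10) + (8) + (24) + (21) + (12) = 75
Signed area = Σ/2 = 37.5 (positive ⇒ counter-clockwise traversal).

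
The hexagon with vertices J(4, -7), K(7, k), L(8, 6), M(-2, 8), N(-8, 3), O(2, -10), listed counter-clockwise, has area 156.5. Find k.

Write out the shoelace sum; only the two edges meeting at K involve k:
2·Area = [(4·k − 7·(-7)) + (7·6 − 8·k)] + 234
       = -4·k + 325 = 313
⇒ k = 3.

3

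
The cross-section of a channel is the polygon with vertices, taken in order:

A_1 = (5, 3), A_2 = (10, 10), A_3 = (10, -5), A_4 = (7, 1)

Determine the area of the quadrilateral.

Σ = (20) + (-150) + (45) + (16) = -69
Area = |Σ|/2 = 34.5.

34.5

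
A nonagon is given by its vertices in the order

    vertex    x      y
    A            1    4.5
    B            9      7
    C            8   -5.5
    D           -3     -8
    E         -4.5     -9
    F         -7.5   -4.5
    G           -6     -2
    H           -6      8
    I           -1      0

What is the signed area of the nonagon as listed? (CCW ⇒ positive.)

Apply Gauss's area formula: 2A = Σ (x_i·y_{i+1} − x_{i+1}·y_i), indices taken mod 9.
Σ = (-33.5) + (-105.5) + (-80.5) + (-9) + (-47.25) + (-12) + (-60) + (8) + (-4.5) = -344.25
Signed area = Σ/2 = -172.125 (negative ⇒ clockwise traversal).

-172.125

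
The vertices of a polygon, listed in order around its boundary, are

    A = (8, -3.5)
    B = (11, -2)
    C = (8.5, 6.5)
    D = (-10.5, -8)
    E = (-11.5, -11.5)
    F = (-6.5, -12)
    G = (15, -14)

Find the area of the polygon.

Σ = (22.5) + (88.5) + (0.25) + (28.75) + (63.25) + (271) + (59.5) = 533.75
Area = |Σ|/2 = 266.875.

266.875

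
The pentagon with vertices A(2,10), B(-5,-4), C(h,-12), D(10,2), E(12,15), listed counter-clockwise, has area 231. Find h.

4

Write out the shoelace sum; only the two edges meeting at C involve h:
2·Area = [((-5)·(-12) − h·(-4)) + (h·2 − 10·(-12))] + 258
       = 6·h + 438 = 462
⇒ h = 4.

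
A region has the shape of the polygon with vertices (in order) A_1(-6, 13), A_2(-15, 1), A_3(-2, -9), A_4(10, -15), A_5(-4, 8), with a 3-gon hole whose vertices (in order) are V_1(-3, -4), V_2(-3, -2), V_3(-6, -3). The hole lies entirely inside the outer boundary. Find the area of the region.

228

Outer boundary:
Apply the surveyor's formula: 2A = Σ (x_i·y_{i+1} − x_{i+1}·y_i), indices taken mod 5.
Σ = (189) + (137) + (120) + (20) + (-4) = 462
Area = |Σ|/2 = 231.
Hole:
Apply the shoelace formula: 2A = Σ (x_i·y_{i+1} − x_{i+1}·y_i), indices taken mod 3.
Cross-terms: -6, -3, 15  ⇒  Σ = 6
Area = |Σ|/2 = 3.
Net area = 231 − 3 = 228.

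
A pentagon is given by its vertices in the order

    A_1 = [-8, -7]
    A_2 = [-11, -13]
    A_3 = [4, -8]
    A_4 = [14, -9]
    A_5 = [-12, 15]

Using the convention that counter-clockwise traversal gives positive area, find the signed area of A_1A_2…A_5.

Σ = (27) + (140) + (76) + (102) + (204) = 549
Signed area = Σ/2 = 274.5 (positive ⇒ counter-clockwise traversal).

274.5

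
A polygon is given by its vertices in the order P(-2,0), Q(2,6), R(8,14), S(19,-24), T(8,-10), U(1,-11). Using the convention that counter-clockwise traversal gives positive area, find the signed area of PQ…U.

Apply the surveyor's formula: 2A = Σ (x_i·y_{i+1} − x_{i+1}·y_i), indices taken mod 6.
Σ = (-12) + (-20) + (-458) + (2) + (-78) + (-22) = -588
Signed area = Σ/2 = -294 (negative ⇒ clockwise traversal).

-294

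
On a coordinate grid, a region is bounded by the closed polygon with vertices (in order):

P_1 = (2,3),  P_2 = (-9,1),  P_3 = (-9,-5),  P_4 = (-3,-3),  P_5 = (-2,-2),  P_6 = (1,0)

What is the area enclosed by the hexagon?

Apply Gauss's area formula: 2A = Σ (x_i·y_{i+1} − x_{i+1}·y_i), indices taken mod 6.
P_1→P_2: (2)(1) − (-9)(3) = 29
P_2→P_3: (-9)(-5) − (-9)(1) = 54
P_3→P_4: (-9)(-3) − (-3)(-5) = 12
P_4→P_5: (-3)(-2) − (-2)(-3) = 0
P_5→P_6: (-2)(0) − (1)(-2) = 2
P_6→P_1: (1)(3) − (2)(0) = 3
Σ = 100
Area = |Σ|/2 = 50.

50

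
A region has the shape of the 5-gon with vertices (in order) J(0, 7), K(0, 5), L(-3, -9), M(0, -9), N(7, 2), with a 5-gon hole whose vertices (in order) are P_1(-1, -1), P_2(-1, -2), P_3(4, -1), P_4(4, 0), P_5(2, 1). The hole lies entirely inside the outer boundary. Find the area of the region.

68.5

Outer boundary:
Apply the surveyor's formula: 2A = Σ (x_i·y_{i+1} − x_{i+1}·y_i), indices taken mod 5.
J→K: (0)(5) − (0)(7) = 0
K→L: (0)(-9) − (-3)(5) = 15
L→M: (-3)(-9) − (0)(-9) = 27
M→N: (0)(2) − (7)(-9) = 63
N→J: (7)(7) − (0)(2) = 49
Σ = 154
Area = |Σ|/2 = 77.
Hole:
P_1→P_2: (-1)(-2) − (-1)(-1) = 1
P_2→P_3: (-1)(-1) − (4)(-2) = 9
P_3→P_4: (4)(0) − (4)(-1) = 4
P_4→P_5: (4)(1) − (2)(0) = 4
P_5→P_1: (2)(-1) − (-1)(1) = -1
Σ = 17
Area = |Σ|/2 = 8.5.
Net area = 77 − 8.5 = 68.5.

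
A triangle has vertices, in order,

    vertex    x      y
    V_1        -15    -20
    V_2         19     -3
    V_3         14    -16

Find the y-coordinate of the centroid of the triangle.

-13

Apply the shoelace (surveyor's) formula. First the cross-terms c_i = x_i·y_{i+1} − x_{i+1}·y_i:
  425, -262, -520  ⇒  2A = -357, A = -178.5.
Then Σ (y_i + y_{i+1})·c_i = 13923, so ȳ = 13923 / (6·(-178.5)) = -13.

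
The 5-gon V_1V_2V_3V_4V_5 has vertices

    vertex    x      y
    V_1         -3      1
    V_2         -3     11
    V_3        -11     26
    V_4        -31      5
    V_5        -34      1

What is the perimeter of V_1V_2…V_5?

|V_1V_2| = √((0)² + (10)²) = √100 = 10
|V_2V_3| = √((-8)² + (15)²) = √289 = 17
|V_3V_4| = √((-20)² + (-21)²) = √841 = 29
|V_4V_5| = √((-3)² + (-4)²) = √25 = 5
|V_5V_1| = √((31)² + (0)²) = √961 = 31
Perimeter = 10 + 17 + 29 + 5 + 31 = 92.

92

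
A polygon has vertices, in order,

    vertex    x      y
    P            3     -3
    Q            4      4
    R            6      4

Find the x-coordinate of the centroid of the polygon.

Apply the shoelace (surveyor's) formula. First the cross-terms c_i = x_i·y_{i+1} − x_{i+1}·y_i:
  24, -8, -30  ⇒  2A = -14, A = -7.
Then Σ (x_i + x_{i+1})·c_i = -182, so x̄ = -182 / (6·(-7)) = 13/3.

13/3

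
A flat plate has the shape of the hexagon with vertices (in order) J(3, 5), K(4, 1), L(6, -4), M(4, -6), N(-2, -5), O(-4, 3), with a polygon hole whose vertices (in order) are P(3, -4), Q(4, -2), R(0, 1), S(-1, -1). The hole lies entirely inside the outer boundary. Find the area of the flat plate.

Outer boundary:
J→K: (3)(1) − (4)(5) = -17
K→L: (4)(-4) − (6)(1) = -22
L→M: (6)(-6) − (4)(-4) = -20
M→N: (4)(-5) − (-2)(-6) = -32
N→O: (-2)(3) − (-4)(-5) = -26
O→J: (-4)(5) − (3)(3) = -29
Σ = -146
Area = |Σ|/2 = 73.
Hole:
Apply Gauss's area formula: 2A = Σ (x_i·y_{i+1} − x_{i+1}·y_i), indices taken mod 4.
Σ = (10) + (4) + (1) + (7) = 22
Area = |Σ|/2 = 11.
Net area = 73 − 11 = 62.

62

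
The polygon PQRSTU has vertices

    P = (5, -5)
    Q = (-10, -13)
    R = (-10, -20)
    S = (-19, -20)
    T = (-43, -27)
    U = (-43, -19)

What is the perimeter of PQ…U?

|PQ| = √((-15)² + (-8)²) = √289 = 17
|QR| = √((0)² + (-7)²) = √49 = 7
|RS| = √((-9)² + (0)²) = √81 = 9
|ST| = √((-24)² + (-7)²) = √625 = 25
|TU| = √((0)² + (8)²) = √64 = 8
|UP| = √((48)² + (14)²) = √2500 = 50
Perimeter = 17 + 7 + 9 + 25 + 8 + 50 = 116.

116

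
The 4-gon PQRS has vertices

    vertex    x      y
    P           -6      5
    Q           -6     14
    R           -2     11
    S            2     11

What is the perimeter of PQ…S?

28

|PQ| = √((0)² + (9)²) = √81 = 9
|QR| = √((4)² + (-3)²) = √25 = 5
|RS| = √((4)² + (0)²) = √16 = 4
|SP| = √((-8)² + (-6)²) = √100 = 10
Perimeter = 9 + 5 + 4 + 10 = 28.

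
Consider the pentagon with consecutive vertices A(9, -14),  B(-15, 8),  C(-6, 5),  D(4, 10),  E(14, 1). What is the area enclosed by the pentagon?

A→B: (9)(8) − (-15)(-14) = -138
B→C: (-15)(5) − (-6)(8) = -27
C→D: (-6)(10) − (4)(5) = -80
D→E: (4)(1) − (14)(10) = -136
E→A: (14)(-14) − (9)(1) = -205
Σ = -586
Area = |Σ|/2 = 293.

293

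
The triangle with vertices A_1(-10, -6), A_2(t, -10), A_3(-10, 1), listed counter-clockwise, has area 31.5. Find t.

The doubled signed area Σ (x_i y_{i+1} − x_{i+1} y_i) is linear in t.
With t=0 it equals 70; the coefficient of t is 7 (from the two edges through A_2).
So 7·t + 70 = 2·31.5 = 63 ⇒ t = -1.

-1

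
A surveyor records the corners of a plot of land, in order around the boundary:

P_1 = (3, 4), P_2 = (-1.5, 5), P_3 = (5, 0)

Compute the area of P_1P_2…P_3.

8

Cross-terms: 21, -25, 20  ⇒  Σ = 16
Area = |Σ|/2 = 8.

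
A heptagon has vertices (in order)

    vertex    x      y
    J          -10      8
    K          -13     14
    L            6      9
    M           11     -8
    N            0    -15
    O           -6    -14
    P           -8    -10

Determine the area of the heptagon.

427.5

Apply the shoelace formula: 2A = Σ (x_i·y_{i+1} − x_{i+1}·y_i), indices taken mod 7.
J→K: (-10)(14) − (-13)(8) = -36
K→L: (-13)(9) − (6)(14) = -201
L→M: (6)(-8) − (11)(9) = -147
M→N: (11)(-15) − (0)(-8) = -165
N→O: (0)(-14) − (-6)(-15) = -90
O→P: (-6)(-10) − (-8)(-14) = -52
P→J: (-8)(8) − (-10)(-10) = -164
Σ = -855
Area = |Σ|/2 = 427.5.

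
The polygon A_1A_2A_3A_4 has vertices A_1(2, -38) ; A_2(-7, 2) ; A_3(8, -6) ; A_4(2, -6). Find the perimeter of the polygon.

96

|A_1A_2| = √((-9)² + (40)²) = √1681 = 41
|A_2A_3| = √((15)² + (-8)²) = √289 = 17
|A_3A_4| = √((-6)² + (0)²) = √36 = 6
|A_4A_1| = √((0)² + (-32)²) = √1024 = 32
Perimeter = 41 + 17 + 6 + 32 = 96.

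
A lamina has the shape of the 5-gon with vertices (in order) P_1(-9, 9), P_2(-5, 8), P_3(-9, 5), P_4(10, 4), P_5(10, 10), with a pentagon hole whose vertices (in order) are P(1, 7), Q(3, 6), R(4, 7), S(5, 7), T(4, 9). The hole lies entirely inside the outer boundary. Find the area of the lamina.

81.5

Outer boundary:
Apply Gauss's area formula: 2A = Σ (x_i·y_{i+1} − x_{i+1}·y_i), indices taken mod 5.
Σ = (-27) + (47) + (-86) + (60) + (180) = 174
Area = |Σ|/2 = 87.
Hole:
Σ = (-15) + (-3) + (-7) + (17) + (19) = 11
Area = |Σ|/2 = 5.5.
Net area = 87 − 5.5 = 81.5.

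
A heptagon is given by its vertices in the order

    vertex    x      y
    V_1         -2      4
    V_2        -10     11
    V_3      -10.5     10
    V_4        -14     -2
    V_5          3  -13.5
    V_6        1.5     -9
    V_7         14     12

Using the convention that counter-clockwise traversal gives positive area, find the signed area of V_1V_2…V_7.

Apply the shoelace (surveyor's) formula: 2A = Σ (x_i·y_{i+1} − x_{i+1}·y_i), indices taken mod 7.
Σ = (18) + (15.5) + (161) + (195) + (-6.75) + (144) + (80) = 606.75
Signed area = Σ/2 = 303.375 (positive ⇒ counter-clockwise traversal).

303.375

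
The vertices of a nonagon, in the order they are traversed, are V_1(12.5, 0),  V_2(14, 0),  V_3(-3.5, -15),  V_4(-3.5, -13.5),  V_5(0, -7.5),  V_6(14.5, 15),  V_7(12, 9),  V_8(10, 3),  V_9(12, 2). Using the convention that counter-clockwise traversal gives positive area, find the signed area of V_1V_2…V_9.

Apply Gauss's area formula: 2A = Σ (x_i·y_{i+1} − x_{i+1}·y_i), indices taken mod 9.
Σ = (0) + (-210) + (-5.25) + (26.25) + (108.75) + (-49.5) + (-54) + (-16) + (-25) = -224.75
Signed area = Σ/2 = -112.375 (negative ⇒ clockwise traversal).

-112.375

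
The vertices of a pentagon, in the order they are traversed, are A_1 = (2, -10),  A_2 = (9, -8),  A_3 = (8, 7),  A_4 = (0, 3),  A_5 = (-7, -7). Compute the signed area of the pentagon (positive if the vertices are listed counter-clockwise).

165

Apply Gauss's area formula: 2A = Σ (x_i·y_{i+1} − x_{i+1}·y_i), indices taken mod 5.
A_1→A_2: (2)(-8) − (9)(-10) = 74
A_2→A_3: (9)(7) − (8)(-8) = 127
A_3→A_4: (8)(3) − (0)(7) = 24
A_4→A_5: (0)(-7) − (-7)(3) = 21
A_5→A_1: (-7)(-10) − (2)(-7) = 84
Σ = 330
Signed area = Σ/2 = 165 (positive ⇒ counter-clockwise traversal).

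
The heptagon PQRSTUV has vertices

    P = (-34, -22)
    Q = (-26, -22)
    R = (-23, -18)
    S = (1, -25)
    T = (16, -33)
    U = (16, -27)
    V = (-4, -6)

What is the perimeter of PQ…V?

|PQ| = √((8)² + (0)²) = √64 = 8
|QR| = √((3)² + (4)²) = √25 = 5
|RS| = √((24)² + (-7)²) = √625 = 25
|ST| = √((15)² + (-8)²) = √289 = 17
|TU| = √((0)² + (6)²) = √36 = 6
|UV| = √((-20)² + (21)²) = √841 = 29
|VP| = √((-30)² + (-16)²) = √1156 = 34
Perimeter = 8 + 5 + 25 + 17 + 6 + 29 + 34 = 124.

124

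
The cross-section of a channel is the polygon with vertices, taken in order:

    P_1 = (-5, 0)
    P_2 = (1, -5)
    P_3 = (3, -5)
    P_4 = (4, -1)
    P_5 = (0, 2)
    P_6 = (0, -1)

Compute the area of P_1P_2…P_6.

27.5

Apply the surveyor's formula: 2A = Σ (x_i·y_{i+1} − x_{i+1}·y_i), indices taken mod 6.
Σ = (25) + (10) + (17) + (8) + (0) + (-5) = 55
Area = |Σ|/2 = 27.5.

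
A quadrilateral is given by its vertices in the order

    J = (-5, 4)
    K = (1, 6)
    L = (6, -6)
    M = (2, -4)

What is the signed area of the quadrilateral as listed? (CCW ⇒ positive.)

-50

Σ = (-34) + (-42) + (-12) + (-12) = -100
Signed area = Σ/2 = -50 (negative ⇒ clockwise traversal).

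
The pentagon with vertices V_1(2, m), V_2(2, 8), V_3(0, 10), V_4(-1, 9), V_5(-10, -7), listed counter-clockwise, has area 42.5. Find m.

Write out the shoelace sum; only the two edges meeting at V_1 involve m:
2·Area = [((-10)·m − 2·(-7)) + (2·8 − 2·m)] + 127
       = -12·m + 157 = 85
⇒ m = 6.

6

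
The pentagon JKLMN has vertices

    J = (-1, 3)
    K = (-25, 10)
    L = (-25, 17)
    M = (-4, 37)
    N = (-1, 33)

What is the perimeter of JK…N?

96

|JK| = √((-24)² + (7)²) = √625 = 25
|KL| = √((0)² + (7)²) = √49 = 7
|LM| = √((21)² + (20)²) = √841 = 29
|MN| = √((3)² + (-4)²) = √25 = 5
|NJ| = √((0)² + (-30)²) = √900 = 30
Perimeter = 25 + 7 + 29 + 5 + 30 = 96.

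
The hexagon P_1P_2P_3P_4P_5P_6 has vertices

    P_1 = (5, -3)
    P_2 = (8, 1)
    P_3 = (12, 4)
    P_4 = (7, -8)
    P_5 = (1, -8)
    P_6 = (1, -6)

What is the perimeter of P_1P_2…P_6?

36

|P_1P_2| = √((3)² + (4)²) = √25 = 5
|P_2P_3| = √((4)² + (3)²) = √25 = 5
|P_3P_4| = √((-5)² + (-12)²) = √169 = 13
|P_4P_5| = √((-6)² + (0)²) = √36 = 6
|P_5P_6| = √((0)² + (2)²) = √4 = 2
|P_6P_1| = √((4)² + (3)²) = √25 = 5
Perimeter = 5 + 5 + 13 + 6 + 2 + 5 = 36.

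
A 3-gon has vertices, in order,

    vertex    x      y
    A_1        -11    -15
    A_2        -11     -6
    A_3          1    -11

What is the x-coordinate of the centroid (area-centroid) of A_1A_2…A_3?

-7

Apply the shoelace formula. First the cross-terms c_i = x_i·y_{i+1} − x_{i+1}·y_i:
  -99, 127, -136  ⇒  2A = -108, A = -54.
Then Σ (x_i + x_{i+1})·c_i = 2268, so x̄ = 2268 / (6·(-54)) = -7.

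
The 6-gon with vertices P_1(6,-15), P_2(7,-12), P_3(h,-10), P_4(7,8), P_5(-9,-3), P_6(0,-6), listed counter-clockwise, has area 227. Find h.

14

The doubled signed area Σ (x_i y_{i+1} − x_{i+1} y_i) is linear in h.
With h=0 it equals 174; the coefficient of h is 20 (from the two edges through P_3).
So 20·h + 174 = 2·227 = 454 ⇒ h = 14.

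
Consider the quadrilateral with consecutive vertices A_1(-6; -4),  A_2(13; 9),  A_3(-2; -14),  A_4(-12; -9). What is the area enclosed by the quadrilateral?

Σ = (-2) + (-164) + (-150) + (-6) = -322
Area = |Σ|/2 = 161.

161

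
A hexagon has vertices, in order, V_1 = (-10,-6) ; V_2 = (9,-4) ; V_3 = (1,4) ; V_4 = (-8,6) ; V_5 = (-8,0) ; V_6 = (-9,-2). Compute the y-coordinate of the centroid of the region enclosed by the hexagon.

Apply the shoelace formula. First the cross-terms c_i = x_i·y_{i+1} − x_{i+1}·y_i:
  94, 40, 38, 48, 16, 34  ⇒  2A = 270, A = 135.
Then Σ (y_i + y_{i+1})·c_i = -576, so ȳ = -576 / (6·135) = -32/45.

-32/45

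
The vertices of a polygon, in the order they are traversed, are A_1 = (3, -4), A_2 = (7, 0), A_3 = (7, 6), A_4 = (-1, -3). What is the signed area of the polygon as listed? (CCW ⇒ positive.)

Σ = (28) + (42) + (-15) + (13) = 68
Signed area = Σ/2 = 34 (positive ⇒ counter-clockwise traversal).

34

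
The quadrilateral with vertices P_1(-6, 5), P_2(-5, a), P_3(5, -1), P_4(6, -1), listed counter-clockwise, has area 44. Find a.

-3

The doubled signed area Σ (x_i y_{i+1} − x_{i+1} y_i) is linear in a.
With a=0 it equals 55; the coefficient of a is -11 (from the two edges through P_2).
So -11·a + 55 = 2·44 = 88 ⇒ a = -3.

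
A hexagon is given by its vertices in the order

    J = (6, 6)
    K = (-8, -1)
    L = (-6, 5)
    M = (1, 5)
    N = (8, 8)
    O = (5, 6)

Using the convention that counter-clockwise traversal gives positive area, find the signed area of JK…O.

Apply the shoelace (surveyor's) formula: 2A = Σ (x_i·y_{i+1} − x_{i+1}·y_i), indices taken mod 6.
Σ = (42) + (-46) + (-35) + (-32) + (8) + (-6) = -69
Signed area = Σ/2 = -34.5 (negative ⇒ clockwise traversal).

-34.5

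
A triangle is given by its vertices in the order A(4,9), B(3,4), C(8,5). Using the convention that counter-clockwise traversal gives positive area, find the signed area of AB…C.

Σ = (-11) + (-17) + (52) = 24
Signed area = Σ/2 = 12 (positive ⇒ counter-clockwise traversal).

12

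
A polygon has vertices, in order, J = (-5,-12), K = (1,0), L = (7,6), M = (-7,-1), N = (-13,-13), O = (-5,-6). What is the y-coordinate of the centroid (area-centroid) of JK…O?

Apply Gauss's area formula. First the cross-terms c_i = x_i·y_{i+1} − x_{i+1}·y_i:
  12, 6, 35, 78, 13, 30  ⇒  2A = 174, A = 87.
Then Σ (y_i + y_{i+1})·c_i = -1812, so ȳ = -1812 / (6·87) = -302/87.

-302/87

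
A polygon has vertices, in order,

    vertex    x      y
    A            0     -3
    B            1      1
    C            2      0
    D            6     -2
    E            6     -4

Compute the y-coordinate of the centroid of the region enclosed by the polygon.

Apply Gauss's area formula. First the cross-terms c_i = x_i·y_{i+1} − x_{i+1}·y_i:
  3, -2, -4, -12, -18  ⇒  2A = -33, A = -16.5.
Then Σ (y_i + y_{i+1})·c_i = 198, so ȳ = 198 / (6·(-16.5)) = -2.

-2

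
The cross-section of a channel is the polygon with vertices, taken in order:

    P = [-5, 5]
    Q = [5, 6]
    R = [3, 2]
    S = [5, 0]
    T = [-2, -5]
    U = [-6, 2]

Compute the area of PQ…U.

76

Cross-terms: -55, -8, -10, -25, -34, -20  ⇒  Σ = -152
Area = |Σ|/2 = 76.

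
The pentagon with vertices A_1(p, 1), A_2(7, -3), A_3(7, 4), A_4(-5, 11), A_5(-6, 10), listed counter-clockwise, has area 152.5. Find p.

-12

The doubled signed area Σ (x_i y_{i+1} − x_{i+1} y_i) is linear in p.
With p=0 it equals 149; the coefficient of p is -13 (from the two edges through A_1).
So -13·p + 149 = 2·152.5 = 305 ⇒ p = -12.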